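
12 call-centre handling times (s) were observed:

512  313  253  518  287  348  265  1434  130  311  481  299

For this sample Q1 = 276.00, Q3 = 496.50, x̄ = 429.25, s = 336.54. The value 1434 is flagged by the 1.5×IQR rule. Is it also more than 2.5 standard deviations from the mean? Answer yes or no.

z = (1434 − 429.25) / 336.54 = 2.99.
|z| = 2.99 > 2.5.

yes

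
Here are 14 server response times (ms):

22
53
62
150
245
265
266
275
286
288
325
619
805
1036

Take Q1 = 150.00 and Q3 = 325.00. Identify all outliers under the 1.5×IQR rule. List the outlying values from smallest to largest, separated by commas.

IQR = Q3 − Q1 = 325.00 − 150.00 = 175.00.
Lower fence = Q1 − 1.5·IQR = 150.00 − 262.50 = -112.50.
Upper fence = Q3 + 1.5·IQR = 325.00 + 262.50 = 587.50.
619 > 587.50 → outlier.
805 > 587.50 → outlier.
1036 > 587.50 → outlier.
All remaining values lie within [-112.50, 587.50].

619, 805, 1036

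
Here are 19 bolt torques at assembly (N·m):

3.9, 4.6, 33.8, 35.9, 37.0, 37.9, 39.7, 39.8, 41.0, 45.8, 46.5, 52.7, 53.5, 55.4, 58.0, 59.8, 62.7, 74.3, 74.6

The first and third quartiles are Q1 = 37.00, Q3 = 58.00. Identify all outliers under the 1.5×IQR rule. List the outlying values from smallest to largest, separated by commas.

IQR = Q3 − Q1 = 58.00 − 37.00 = 21.00.
Lower fence = Q1 − 1.5·IQR = 37.00 − 31.50 = 5.50.
Upper fence = Q3 + 1.5·IQR = 58.00 + 31.50 = 89.50.
3.9 < 5.50 → outlier.
4.6 < 5.50 → outlier.
All remaining values lie within [5.50, 89.50].

3.9, 4.6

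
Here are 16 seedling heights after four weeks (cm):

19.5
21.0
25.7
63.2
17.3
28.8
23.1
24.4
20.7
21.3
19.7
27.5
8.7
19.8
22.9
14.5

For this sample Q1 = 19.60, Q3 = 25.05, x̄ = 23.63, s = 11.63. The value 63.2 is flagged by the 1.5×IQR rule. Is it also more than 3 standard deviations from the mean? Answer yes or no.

z = (63.2 − 23.63) / 11.63 = 3.40.
|z| = 3.40 > 3.

yes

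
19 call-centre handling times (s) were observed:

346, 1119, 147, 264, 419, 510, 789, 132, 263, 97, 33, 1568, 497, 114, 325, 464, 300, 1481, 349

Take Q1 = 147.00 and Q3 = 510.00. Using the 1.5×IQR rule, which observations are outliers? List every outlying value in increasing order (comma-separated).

1119, 1481, 1568

IQR = Q3 − Q1 = 510.00 − 147.00 = 363.00.
Lower fence = Q1 − 1.5·IQR = 147.00 − 544.50 = -397.50.
Upper fence = Q3 + 1.5·IQR = 510.00 + 544.50 = 1054.50.
1119 > 1054.50 → outlier.
1481 > 1054.50 → outlier.
1568 > 1054.50 → outlier.
All remaining values lie within [-397.50, 1054.50].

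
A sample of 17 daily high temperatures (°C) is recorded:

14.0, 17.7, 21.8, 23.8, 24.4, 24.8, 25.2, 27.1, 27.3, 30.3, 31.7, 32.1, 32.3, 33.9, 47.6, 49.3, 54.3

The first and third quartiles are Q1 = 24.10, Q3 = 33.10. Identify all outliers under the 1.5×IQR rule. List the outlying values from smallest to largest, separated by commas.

IQR = Q3 − Q1 = 33.10 − 24.10 = 9.00.
Lower fence = Q1 − 1.5·IQR = 24.10 − 13.50 = 10.60.
Upper fence = Q3 + 1.5·IQR = 33.10 + 13.50 = 46.60.
47.6 > 46.60 → outlier.
49.3 > 46.60 → outlier.
54.3 > 46.60 → outlier.
All remaining values lie within [10.60, 46.60].

47.6, 49.3, 54.3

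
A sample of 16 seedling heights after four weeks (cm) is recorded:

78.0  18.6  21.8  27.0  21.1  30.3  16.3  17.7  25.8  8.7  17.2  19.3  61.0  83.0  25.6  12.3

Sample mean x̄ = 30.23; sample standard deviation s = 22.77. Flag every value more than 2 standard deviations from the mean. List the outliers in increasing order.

Cutoffs at x̄ ± 2s: 30.23 ± 2·22.77 = [-15.31, 75.77].
78.0: z = 2.10, |z| > 2 → outlier.
83.0: z = 2.32, |z| > 2 → outlier.
Every other value lies within [-15.31, 75.77].

78.0, 83.0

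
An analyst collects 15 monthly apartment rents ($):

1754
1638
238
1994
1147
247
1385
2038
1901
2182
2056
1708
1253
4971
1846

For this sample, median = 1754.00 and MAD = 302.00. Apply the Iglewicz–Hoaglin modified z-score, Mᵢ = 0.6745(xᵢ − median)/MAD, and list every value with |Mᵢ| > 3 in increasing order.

|Mᵢ| > 3 ⇔ |xᵢ − 1754.00| > 3·302.00/0.6745 = 1343.22.
So outliers lie outside [410.78, 3097.22].
238: M = -3.39 → outlier.
247: M = -3.37 → outlier.
4971: M = 7.18 → outlier.

238, 247, 4971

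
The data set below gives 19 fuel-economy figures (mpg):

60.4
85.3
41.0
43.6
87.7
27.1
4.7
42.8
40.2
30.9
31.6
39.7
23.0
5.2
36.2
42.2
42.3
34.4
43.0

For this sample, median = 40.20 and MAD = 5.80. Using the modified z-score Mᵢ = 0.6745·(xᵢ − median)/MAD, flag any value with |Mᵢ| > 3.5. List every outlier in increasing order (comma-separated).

4.7, 5.2, 85.3, 87.7

|Mᵢ| > 3.5 ⇔ |xᵢ − 40.20| > 3.5·5.80/0.6745 = 30.10.
So outliers lie outside [10.10, 70.30].
4.7: M = -4.13 → outlier.
5.2: M = -4.07 → outlier.
85.3: M = 5.24 → outlier.
87.7: M = 5.52 → outlier.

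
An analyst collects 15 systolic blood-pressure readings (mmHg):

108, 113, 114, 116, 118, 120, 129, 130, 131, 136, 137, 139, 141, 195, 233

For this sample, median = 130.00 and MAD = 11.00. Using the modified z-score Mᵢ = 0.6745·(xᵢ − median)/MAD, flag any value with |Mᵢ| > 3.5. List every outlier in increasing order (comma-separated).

195, 233

|Mᵢ| > 3.5 ⇔ |xᵢ − 130.00| > 3.5·11.00/0.6745 = 57.08.
So outliers lie outside [72.92, 187.08].
195: M = 3.99 → outlier.
233: M = 6.32 → outlier.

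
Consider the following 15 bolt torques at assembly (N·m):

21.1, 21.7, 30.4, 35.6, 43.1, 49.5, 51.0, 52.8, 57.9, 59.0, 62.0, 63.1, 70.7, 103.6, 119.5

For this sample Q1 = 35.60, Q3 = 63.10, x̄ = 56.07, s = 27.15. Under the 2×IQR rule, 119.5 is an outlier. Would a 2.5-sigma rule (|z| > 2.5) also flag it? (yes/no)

no

z = (119.5 − 56.07) / 27.15 = 2.34.
|z| = 2.34 ≤ 2.5.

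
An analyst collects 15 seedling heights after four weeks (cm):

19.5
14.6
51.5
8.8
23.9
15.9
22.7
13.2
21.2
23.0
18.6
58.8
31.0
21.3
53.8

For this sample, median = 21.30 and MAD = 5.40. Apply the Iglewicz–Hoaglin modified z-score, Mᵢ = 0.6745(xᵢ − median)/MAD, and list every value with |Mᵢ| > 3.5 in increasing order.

51.5, 53.8, 58.8

|Mᵢ| > 3.5 ⇔ |xᵢ − 21.30| > 3.5·5.40/0.6745 = 28.02.
So outliers lie outside [-6.72, 49.32].
51.5: M = 3.77 → outlier.
53.8: M = 4.06 → outlier.
58.8: M = 4.68 → outlier.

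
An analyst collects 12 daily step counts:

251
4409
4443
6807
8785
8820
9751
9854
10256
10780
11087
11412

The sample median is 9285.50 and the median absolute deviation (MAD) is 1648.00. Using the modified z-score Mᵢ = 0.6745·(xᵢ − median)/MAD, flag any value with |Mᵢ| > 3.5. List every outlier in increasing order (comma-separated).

|Mᵢ| > 3.5 ⇔ |xᵢ − 9285.50| > 3.5·1648.00/0.6745 = 8551.52.
So outliers lie outside [733.98, 17837.02].
251: M = -3.70 → outlier.

251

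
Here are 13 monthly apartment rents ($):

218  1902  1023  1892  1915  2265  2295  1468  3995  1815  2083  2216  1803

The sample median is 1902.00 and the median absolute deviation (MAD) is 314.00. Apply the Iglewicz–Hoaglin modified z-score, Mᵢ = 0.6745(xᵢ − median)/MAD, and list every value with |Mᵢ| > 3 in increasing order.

218, 3995

|Mᵢ| > 3 ⇔ |xᵢ − 1902.00| > 3·314.00/0.6745 = 1396.59.
So outliers lie outside [505.41, 3298.59].
218: M = -3.62 → outlier.
3995: M = 4.50 → outlier.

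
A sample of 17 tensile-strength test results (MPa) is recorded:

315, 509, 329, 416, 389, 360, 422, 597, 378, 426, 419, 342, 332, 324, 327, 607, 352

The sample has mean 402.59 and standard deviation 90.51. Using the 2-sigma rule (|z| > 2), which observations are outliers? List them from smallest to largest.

Cutoffs at x̄ ± 2s: 402.59 ± 2·90.51 = [221.57, 583.61].
597: z = 2.15, |z| > 2 → outlier.
607: z = 2.26, |z| > 2 → outlier.
Every other value lies within [221.57, 583.61].

597, 607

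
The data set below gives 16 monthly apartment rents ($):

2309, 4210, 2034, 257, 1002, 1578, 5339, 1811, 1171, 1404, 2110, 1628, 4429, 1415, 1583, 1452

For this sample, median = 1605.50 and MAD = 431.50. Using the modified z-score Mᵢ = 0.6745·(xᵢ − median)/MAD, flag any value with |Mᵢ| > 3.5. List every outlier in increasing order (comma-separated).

|Mᵢ| > 3.5 ⇔ |xᵢ − 1605.50| > 3.5·431.50/0.6745 = 2239.07.
So outliers lie outside [-633.57, 3844.57].
4210: M = 4.07 → outlier.
4429: M = 4.41 → outlier.
5339: M = 5.84 → outlier.

4210, 4429, 5339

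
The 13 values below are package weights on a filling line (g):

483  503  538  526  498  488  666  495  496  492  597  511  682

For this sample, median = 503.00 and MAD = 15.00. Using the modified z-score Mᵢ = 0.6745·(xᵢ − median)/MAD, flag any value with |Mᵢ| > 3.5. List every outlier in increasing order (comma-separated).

|Mᵢ| > 3.5 ⇔ |xᵢ − 503.00| > 3.5·15.00/0.6745 = 77.84.
So outliers lie outside [425.16, 580.84].
597: M = 4.23 → outlier.
666: M = 7.33 → outlier.
682: M = 8.05 → outlier.

597, 666, 682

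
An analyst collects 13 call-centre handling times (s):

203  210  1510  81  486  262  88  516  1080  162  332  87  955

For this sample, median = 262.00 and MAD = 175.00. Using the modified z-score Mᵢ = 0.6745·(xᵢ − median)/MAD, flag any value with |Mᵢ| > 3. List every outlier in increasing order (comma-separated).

|Mᵢ| > 3 ⇔ |xᵢ − 262.00| > 3·175.00/0.6745 = 778.35.
So outliers lie outside [-516.35, 1040.35].
1080: M = 3.15 → outlier.
1510: M = 4.81 → outlier.

1080, 1510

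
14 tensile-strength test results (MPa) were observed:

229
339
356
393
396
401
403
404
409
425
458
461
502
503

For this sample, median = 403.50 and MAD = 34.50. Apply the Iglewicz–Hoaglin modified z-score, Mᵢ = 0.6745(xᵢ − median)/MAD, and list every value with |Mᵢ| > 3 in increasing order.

229

|Mᵢ| > 3 ⇔ |xᵢ − 403.50| > 3·34.50/0.6745 = 153.45.
So outliers lie outside [250.05, 556.95].
229: M = -3.41 → outlier.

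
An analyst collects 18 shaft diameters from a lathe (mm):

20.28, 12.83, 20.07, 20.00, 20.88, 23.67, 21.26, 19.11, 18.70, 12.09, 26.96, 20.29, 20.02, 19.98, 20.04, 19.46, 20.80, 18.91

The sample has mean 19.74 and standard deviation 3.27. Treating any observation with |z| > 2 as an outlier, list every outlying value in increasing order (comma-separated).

12.09, 12.83, 26.96

Cutoffs at x̄ ± 2s: 19.74 ± 2·3.27 = [13.20, 26.28].
12.09: z = -2.34, |z| > 2 → outlier.
12.83: z = -2.11, |z| > 2 → outlier.
26.96: z = 2.21, |z| > 2 → outlier.
Every other value lies within [13.20, 26.28].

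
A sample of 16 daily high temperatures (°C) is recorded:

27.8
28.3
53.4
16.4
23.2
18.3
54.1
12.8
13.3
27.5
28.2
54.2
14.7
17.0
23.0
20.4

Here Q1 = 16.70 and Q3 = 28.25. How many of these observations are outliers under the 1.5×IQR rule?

IQR = 11.55; fences at 16.70 − 17.325 = -0.625 and 28.25 + 17.325 = 45.575.
Outside the cutoffs: 53.4, 54.1, 54.2.

3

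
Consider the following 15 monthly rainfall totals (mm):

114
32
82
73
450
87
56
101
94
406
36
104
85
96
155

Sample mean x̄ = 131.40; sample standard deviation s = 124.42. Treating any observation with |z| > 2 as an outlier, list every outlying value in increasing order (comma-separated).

Cutoffs at x̄ ± 2s: 131.40 ± 2·124.42 = [-117.44, 380.24].
406: z = 2.21, |z| > 2 → outlier.
450: z = 2.56, |z| > 2 → outlier.
Every other value lies within [-117.44, 380.24].

406, 450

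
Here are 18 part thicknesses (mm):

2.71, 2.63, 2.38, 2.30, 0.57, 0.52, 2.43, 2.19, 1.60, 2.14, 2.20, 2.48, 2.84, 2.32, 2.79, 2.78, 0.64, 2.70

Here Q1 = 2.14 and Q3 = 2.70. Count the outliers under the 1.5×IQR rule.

IQR = 0.56; fences at 2.14 − 0.84 = 1.30 and 2.70 + 0.84 = 3.54.
Outside the cutoffs: 0.52, 0.57, 0.64.

3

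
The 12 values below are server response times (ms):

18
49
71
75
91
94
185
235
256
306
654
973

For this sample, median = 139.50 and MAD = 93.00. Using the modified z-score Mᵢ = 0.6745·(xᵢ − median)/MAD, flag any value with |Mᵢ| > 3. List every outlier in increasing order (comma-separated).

654, 973

|Mᵢ| > 3 ⇔ |xᵢ − 139.50| > 3·93.00/0.6745 = 413.64.
So outliers lie outside [-274.14, 553.14].
654: M = 3.73 → outlier.
973: M = 6.05 → outlier.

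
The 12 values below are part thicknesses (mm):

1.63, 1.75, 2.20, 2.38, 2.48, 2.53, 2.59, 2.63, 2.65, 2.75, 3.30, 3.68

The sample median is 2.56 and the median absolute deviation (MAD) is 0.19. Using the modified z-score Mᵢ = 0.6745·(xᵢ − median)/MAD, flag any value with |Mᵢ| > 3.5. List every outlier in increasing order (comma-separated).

3.68

|Mᵢ| > 3.5 ⇔ |xᵢ − 2.56| > 3.5·0.19/0.6745 = 0.99.
So outliers lie outside [1.57, 3.55].
3.68: M = 3.98 → outlier.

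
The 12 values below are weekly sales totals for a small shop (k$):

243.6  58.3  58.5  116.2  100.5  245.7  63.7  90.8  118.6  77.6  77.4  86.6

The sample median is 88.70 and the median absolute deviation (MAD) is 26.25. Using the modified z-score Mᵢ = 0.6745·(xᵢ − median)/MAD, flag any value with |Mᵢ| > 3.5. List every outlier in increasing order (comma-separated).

243.6, 245.7

|Mᵢ| > 3.5 ⇔ |xᵢ − 88.70| > 3.5·26.25/0.6745 = 136.21.
So outliers lie outside [-47.51, 224.91].
243.6: M = 3.98 → outlier.
245.7: M = 4.03 → outlier.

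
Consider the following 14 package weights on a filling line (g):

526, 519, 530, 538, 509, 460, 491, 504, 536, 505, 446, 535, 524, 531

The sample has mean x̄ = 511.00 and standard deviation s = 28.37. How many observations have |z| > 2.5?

Cutoffs: x̄ ± 2.5s = [440.075, 581.925].
Every value lies within the cutoffs.

0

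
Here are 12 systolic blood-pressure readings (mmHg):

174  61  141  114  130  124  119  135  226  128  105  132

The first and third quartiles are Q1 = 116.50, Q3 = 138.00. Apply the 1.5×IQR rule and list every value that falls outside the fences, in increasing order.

61, 174, 226

IQR = Q3 − Q1 = 138.00 − 116.50 = 21.50.
Lower fence = Q1 − 1.5·IQR = 116.50 − 32.25 = 84.25.
Upper fence = Q3 + 1.5·IQR = 138.00 + 32.25 = 170.25.
61 < 84.25 → outlier.
174 > 170.25 → outlier.
226 > 170.25 → outlier.
All remaining values lie within [84.25, 170.25].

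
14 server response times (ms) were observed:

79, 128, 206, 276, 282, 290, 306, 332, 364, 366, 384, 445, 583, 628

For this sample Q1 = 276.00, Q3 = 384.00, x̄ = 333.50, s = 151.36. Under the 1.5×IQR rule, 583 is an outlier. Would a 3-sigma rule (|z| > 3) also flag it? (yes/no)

no

z = (583 − 333.50) / 151.36 = 1.65.
|z| = 1.65 ≤ 3.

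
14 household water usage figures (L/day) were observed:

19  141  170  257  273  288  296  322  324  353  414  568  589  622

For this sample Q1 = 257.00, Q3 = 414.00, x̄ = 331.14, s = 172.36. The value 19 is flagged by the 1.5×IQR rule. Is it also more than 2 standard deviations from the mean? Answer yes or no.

no

z = (19 − 331.14) / 172.36 = -1.81.
|z| = 1.81 ≤ 2.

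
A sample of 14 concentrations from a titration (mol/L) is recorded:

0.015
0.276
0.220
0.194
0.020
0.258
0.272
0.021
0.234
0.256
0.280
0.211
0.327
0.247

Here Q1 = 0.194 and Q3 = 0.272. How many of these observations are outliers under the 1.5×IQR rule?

3

IQR = 0.078; fences at 0.194 − 0.117 = 0.077 and 0.272 + 0.117 = 0.389.
Outside the cutoffs: 0.015, 0.020, 0.021.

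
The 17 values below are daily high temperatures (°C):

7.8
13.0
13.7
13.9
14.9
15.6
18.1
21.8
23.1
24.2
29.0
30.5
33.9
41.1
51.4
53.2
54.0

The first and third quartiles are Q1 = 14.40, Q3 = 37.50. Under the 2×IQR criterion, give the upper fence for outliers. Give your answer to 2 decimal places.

83.70

IQR = Q3 − Q1 = 37.50 − 14.40 = 23.10.
Lower fence = Q1 − 2·IQR = 14.40 − 46.20 = -31.80.
Upper fence = Q3 + 2·IQR = 37.50 + 46.20 = 83.70.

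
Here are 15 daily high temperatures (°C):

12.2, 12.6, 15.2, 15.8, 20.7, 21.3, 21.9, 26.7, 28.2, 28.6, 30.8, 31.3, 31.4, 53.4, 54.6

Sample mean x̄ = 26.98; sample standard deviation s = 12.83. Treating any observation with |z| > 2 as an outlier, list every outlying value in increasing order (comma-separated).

Cutoffs at x̄ ± 2s: 26.98 ± 2·12.83 = [1.32, 52.64].
53.4: z = 2.06, |z| > 2 → outlier.
54.6: z = 2.15, |z| > 2 → outlier.
Every other value lies within [1.32, 52.64].

53.4, 54.6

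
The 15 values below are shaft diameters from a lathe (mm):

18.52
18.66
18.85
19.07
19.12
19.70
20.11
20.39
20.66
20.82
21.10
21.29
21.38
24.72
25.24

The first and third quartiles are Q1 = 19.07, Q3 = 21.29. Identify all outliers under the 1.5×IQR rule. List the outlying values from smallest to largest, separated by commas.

IQR = Q3 − Q1 = 21.29 − 19.07 = 2.22.
Lower fence = Q1 − 1.5·IQR = 19.07 − 3.33 = 15.74.
Upper fence = Q3 + 1.5·IQR = 21.29 + 3.33 = 24.62.
24.72 > 24.62 → outlier.
25.24 > 24.62 → outlier.
All remaining values lie within [15.74, 24.62].

24.72, 25.24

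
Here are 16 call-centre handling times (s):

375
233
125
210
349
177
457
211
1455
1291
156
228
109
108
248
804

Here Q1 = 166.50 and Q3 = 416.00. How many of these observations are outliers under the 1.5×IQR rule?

3

IQR = 249.50; fences at 166.50 − 374.25 = -207.75 and 416.00 + 374.25 = 790.25.
Outside the cutoffs: 804, 1291, 1455.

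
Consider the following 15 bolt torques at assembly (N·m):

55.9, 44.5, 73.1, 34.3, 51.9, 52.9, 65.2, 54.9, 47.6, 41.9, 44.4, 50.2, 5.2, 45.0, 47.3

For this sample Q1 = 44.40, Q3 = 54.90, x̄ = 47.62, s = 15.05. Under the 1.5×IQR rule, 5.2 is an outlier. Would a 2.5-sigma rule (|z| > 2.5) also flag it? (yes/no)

z = (5.2 − 47.62) / 15.05 = -2.82.
|z| = 2.82 > 2.5.

yes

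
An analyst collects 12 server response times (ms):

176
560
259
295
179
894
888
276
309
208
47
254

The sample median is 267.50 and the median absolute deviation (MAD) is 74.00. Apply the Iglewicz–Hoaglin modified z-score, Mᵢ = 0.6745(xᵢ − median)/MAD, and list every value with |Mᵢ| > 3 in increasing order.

|Mᵢ| > 3 ⇔ |xᵢ − 267.50| > 3·74.00/0.6745 = 329.13.
So outliers lie outside [-61.63, 596.63].
888: M = 5.66 → outlier.
894: M = 5.71 → outlier.

888, 894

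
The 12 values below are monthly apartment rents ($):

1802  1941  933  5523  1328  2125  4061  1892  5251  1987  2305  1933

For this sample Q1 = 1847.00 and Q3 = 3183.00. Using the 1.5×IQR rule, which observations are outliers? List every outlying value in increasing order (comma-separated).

5251, 5523

IQR = Q3 − Q1 = 3183.00 − 1847.00 = 1336.00.
Lower fence = Q1 − 1.5·IQR = 1847.00 − 2004.00 = -157.00.
Upper fence = Q3 + 1.5·IQR = 3183.00 + 2004.00 = 5187.00.
5251 > 5187.00 → outlier.
5523 > 5187.00 → outlier.
All remaining values lie within [-157.00, 5187.00].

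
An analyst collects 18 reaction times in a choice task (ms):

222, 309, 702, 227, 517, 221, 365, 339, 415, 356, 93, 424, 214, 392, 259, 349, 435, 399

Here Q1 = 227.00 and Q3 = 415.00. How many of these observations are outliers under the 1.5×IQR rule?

1

IQR = 188.00; fences at 227.00 − 282.00 = -55.00 and 415.00 + 282.00 = 697.00.
Outside the cutoffs: 702.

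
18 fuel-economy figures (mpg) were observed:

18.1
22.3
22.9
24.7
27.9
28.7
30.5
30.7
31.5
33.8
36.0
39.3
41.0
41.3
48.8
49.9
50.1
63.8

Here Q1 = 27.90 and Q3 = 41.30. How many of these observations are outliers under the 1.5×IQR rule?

IQR = 13.40; fences at 27.90 − 20.10 = 7.80 and 41.30 + 20.10 = 61.40.
Outside the cutoffs: 63.8.

1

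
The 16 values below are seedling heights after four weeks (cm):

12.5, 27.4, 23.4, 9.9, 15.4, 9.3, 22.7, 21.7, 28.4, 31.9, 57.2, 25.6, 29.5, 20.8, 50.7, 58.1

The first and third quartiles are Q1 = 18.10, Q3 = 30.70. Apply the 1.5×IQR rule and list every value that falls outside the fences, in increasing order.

50.7, 57.2, 58.1

IQR = Q3 − Q1 = 30.70 − 18.10 = 12.60.
Lower fence = Q1 − 1.5·IQR = 18.10 − 18.90 = -0.80.
Upper fence = Q3 + 1.5·IQR = 30.70 + 18.90 = 49.60.
50.7 > 49.60 → outlier.
57.2 > 49.60 → outlier.
58.1 > 49.60 → outlier.
All remaining values lie within [-0.80, 49.60].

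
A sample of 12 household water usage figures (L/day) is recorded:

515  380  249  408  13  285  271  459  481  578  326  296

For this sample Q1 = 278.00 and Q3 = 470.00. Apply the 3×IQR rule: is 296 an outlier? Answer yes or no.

IQR = Q3 − Q1 = 470.00 − 278.00 = 192.00.
Lower fence = Q1 − 3·IQR = 278.00 − 576.00 = -298.00.
Upper fence = Q3 + 3·IQR = 470.00 + 576.00 = 1046.00.
296 lies within [-298.00, 1046.00].

no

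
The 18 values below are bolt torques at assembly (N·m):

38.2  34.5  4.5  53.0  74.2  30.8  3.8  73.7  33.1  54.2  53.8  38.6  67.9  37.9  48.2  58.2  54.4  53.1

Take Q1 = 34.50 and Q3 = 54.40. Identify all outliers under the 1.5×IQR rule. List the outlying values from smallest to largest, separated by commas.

3.8, 4.5

IQR = Q3 − Q1 = 54.40 − 34.50 = 19.90.
Lower fence = Q1 − 1.5·IQR = 34.50 − 29.85 = 4.65.
Upper fence = Q3 + 1.5·IQR = 54.40 + 29.85 = 84.25.
3.8 < 4.65 → outlier.
4.5 < 4.65 → outlier.
All remaining values lie within [4.65, 84.25].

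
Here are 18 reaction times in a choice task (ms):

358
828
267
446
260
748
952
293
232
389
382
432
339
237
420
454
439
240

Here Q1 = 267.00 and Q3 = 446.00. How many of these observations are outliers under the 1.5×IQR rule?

IQR = 179.00; fences at 267.00 − 268.50 = -1.50 and 446.00 + 268.50 = 714.50.
Outside the cutoffs: 748, 828, 952.

3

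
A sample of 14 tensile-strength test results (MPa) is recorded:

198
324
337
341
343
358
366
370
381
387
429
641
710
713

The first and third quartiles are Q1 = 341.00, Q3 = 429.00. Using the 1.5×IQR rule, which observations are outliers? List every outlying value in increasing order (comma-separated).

IQR = Q3 − Q1 = 429.00 − 341.00 = 88.00.
Lower fence = Q1 − 1.5·IQR = 341.00 − 132.00 = 209.00.
Upper fence = Q3 + 1.5·IQR = 429.00 + 132.00 = 561.00.
198 < 209.00 → outlier.
641 > 561.00 → outlier.
710 > 561.00 → outlier.
713 > 561.00 → outlier.
All remaining values lie within [209.00, 561.00].

198, 641, 710, 713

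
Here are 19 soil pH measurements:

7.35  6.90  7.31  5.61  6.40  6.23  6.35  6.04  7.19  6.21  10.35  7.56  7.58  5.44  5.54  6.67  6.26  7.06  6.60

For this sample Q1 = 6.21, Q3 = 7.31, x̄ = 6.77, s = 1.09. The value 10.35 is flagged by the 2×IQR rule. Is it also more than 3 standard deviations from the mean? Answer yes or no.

z = (10.35 − 6.77) / 1.09 = 3.28.
|z| = 3.28 > 3.

yes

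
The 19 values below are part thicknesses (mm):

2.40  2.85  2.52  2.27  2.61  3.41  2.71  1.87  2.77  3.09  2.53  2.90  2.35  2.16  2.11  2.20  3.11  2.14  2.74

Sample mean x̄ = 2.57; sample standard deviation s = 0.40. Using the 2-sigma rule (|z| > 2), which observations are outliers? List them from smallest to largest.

3.41

Cutoffs at x̄ ± 2s: 2.57 ± 2·0.40 = [1.77, 3.37].
3.41: z = 2.10, |z| > 2 → outlier.
Every other value lies within [1.77, 3.37].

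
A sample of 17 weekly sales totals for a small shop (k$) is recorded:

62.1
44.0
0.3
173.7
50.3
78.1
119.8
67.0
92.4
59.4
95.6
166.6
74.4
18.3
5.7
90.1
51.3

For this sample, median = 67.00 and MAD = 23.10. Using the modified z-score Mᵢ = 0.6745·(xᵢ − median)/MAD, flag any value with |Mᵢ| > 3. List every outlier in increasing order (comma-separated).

|Mᵢ| > 3 ⇔ |xᵢ − 67.00| > 3·23.10/0.6745 = 102.74.
So outliers lie outside [-35.74, 169.74].
173.7: M = 3.12 → outlier.

173.7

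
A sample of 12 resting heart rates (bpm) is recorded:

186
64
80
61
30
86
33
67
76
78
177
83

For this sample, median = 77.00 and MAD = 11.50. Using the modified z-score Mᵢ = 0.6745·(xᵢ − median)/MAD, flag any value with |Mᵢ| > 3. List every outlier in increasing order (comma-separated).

|Mᵢ| > 3 ⇔ |xᵢ − 77.00| > 3·11.50/0.6745 = 51.15.
So outliers lie outside [25.85, 128.15].
177: M = 5.87 → outlier.
186: M = 6.39 → outlier.

177, 186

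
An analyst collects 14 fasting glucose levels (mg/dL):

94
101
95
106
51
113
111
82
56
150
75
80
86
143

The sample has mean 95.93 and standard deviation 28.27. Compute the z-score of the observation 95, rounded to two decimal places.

z = (95 − 95.93) / 28.27 = -0.03.

-0.03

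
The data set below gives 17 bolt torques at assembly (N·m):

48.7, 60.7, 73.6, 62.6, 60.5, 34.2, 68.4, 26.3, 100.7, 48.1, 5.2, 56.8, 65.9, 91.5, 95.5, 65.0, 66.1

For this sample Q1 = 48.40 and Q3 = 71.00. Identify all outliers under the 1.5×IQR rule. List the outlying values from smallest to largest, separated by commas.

5.2

IQR = Q3 − Q1 = 71.00 − 48.40 = 22.60.
Lower fence = Q1 − 1.5·IQR = 48.40 − 33.90 = 14.50.
Upper fence = Q3 + 1.5·IQR = 71.00 + 33.90 = 104.90.
5.2 < 14.50 → outlier.
All remaining values lie within [14.50, 104.90].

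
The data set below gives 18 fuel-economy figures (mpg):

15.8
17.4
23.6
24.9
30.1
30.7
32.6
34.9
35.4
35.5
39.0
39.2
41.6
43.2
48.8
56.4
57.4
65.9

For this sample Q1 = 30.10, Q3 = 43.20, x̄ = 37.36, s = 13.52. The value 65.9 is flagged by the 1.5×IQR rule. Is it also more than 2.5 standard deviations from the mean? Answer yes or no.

z = (65.9 − 37.36) / 13.52 = 2.11.
|z| = 2.11 ≤ 2.5.

no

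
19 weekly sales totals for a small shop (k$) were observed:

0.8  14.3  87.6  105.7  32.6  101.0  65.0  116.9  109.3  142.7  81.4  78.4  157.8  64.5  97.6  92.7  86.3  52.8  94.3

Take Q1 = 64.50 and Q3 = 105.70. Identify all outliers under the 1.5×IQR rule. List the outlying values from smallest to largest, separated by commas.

0.8

IQR = Q3 − Q1 = 105.70 − 64.50 = 41.20.
Lower fence = Q1 − 1.5·IQR = 64.50 − 61.80 = 2.70.
Upper fence = Q3 + 1.5·IQR = 105.70 + 61.80 = 167.50.
0.8 < 2.70 → outlier.
All remaining values lie within [2.70, 167.50].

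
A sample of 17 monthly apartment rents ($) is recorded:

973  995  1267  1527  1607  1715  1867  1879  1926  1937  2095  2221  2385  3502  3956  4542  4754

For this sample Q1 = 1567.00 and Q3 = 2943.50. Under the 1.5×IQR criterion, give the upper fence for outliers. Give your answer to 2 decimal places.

IQR = Q3 − Q1 = 2943.50 − 1567.00 = 1376.50.
Lower fence = Q1 − 1.5·IQR = 1567.00 − 2064.75 = -497.75.
Upper fence = Q3 + 1.5·IQR = 2943.50 + 2064.75 = 5008.25.

5008.25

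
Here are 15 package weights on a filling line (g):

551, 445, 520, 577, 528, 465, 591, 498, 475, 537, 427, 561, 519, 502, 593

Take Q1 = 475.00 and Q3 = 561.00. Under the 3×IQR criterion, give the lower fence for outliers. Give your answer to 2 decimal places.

IQR = Q3 − Q1 = 561.00 − 475.00 = 86.00.
Lower fence = Q1 − 3·IQR = 475.00 − 258.00 = 217.00.
Upper fence = Q3 + 3·IQR = 561.00 + 258.00 = 819.00.

217.00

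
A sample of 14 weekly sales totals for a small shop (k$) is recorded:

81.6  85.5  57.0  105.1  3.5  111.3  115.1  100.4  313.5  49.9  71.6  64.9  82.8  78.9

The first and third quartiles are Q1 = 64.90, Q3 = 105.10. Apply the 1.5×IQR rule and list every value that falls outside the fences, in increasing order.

3.5, 313.5

IQR = Q3 − Q1 = 105.10 − 64.90 = 40.20.
Lower fence = Q1 − 1.5·IQR = 64.90 − 60.30 = 4.60.
Upper fence = Q3 + 1.5·IQR = 105.10 + 60.30 = 165.40.
3.5 < 4.60 → outlier.
313.5 > 165.40 → outlier.
All remaining values lie within [4.60, 165.40].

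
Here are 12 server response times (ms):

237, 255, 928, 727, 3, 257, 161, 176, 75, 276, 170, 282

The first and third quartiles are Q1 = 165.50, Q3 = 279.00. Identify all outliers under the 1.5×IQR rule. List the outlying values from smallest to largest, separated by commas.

IQR = Q3 − Q1 = 279.00 − 165.50 = 113.50.
Lower fence = Q1 − 1.5·IQR = 165.50 − 170.25 = -4.75.
Upper fence = Q3 + 1.5·IQR = 279.00 + 170.25 = 449.25.
727 > 449.25 → outlier.
928 > 449.25 → outlier.
All remaining values lie within [-4.75, 449.25].

727, 928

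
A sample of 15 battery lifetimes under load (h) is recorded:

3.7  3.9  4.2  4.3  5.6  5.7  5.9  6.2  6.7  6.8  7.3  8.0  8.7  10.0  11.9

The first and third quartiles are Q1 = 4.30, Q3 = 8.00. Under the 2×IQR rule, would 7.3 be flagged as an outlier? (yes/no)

no

IQR = Q3 − Q1 = 8.00 − 4.30 = 3.70.
Lower fence = Q1 − 2·IQR = 4.30 − 7.40 = -3.10.
Upper fence = Q3 + 2·IQR = 8.00 + 7.40 = 15.40.
7.3 lies within [-3.10, 15.40].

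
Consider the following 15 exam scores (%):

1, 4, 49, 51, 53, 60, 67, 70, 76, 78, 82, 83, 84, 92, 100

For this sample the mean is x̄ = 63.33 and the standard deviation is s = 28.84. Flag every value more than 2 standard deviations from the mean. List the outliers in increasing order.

Cutoffs at x̄ ± 2s: 63.33 ± 2·28.84 = [5.65, 121.01].
1: z = -2.16, |z| > 2 → outlier.
4: z = -2.06, |z| > 2 → outlier.
Every other value lies within [5.65, 121.01].

1, 4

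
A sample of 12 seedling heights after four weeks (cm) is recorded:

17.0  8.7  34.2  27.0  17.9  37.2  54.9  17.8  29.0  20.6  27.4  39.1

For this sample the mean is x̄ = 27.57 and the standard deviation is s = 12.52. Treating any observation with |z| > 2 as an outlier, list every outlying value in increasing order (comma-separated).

54.9

Cutoffs at x̄ ± 2s: 27.57 ± 2·12.52 = [2.53, 52.61].
54.9: z = 2.18, |z| > 2 → outlier.
Every other value lies within [2.53, 52.61].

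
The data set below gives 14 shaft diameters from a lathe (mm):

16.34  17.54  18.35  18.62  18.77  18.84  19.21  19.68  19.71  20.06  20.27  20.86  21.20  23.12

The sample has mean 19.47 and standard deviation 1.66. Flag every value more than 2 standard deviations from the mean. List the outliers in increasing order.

23.12

Cutoffs at x̄ ± 2s: 19.47 ± 2·1.66 = [16.15, 22.79].
23.12: z = 2.20, |z| > 2 → outlier.
Every other value lies within [16.15, 22.79].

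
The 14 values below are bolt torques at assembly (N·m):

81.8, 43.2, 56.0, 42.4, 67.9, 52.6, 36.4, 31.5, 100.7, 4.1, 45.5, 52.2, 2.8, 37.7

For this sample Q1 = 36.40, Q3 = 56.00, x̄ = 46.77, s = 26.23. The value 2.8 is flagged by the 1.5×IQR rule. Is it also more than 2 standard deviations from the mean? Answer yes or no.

no

z = (2.8 − 46.77) / 26.23 = -1.68.
|z| = 1.68 ≤ 2.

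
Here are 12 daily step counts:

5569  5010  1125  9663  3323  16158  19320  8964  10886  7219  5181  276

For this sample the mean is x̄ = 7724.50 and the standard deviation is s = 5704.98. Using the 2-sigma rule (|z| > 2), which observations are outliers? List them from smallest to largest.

Cutoffs at x̄ ± 2s: 7724.50 ± 2·5704.98 = [-3685.46, 19134.46].
19320: z = 2.03, |z| > 2 → outlier.
Every other value lies within [-3685.46, 19134.46].

19320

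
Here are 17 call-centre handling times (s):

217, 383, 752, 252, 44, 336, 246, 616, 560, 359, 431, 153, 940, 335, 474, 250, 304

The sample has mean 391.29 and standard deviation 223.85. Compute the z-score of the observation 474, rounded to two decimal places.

z = (474 − 391.29) / 223.85 = 0.37.

0.37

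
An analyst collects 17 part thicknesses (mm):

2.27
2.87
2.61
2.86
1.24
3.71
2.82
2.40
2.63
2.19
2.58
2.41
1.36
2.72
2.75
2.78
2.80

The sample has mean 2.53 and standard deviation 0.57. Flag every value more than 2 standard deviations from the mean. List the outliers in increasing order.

Cutoffs at x̄ ± 2s: 2.53 ± 2·0.57 = [1.39, 3.67].
1.24: z = -2.26, |z| > 2 → outlier.
1.36: z = -2.05, |z| > 2 → outlier.
3.71: z = 2.07, |z| > 2 → outlier.
Every other value lies within [1.39, 3.67].

1.24, 1.36, 3.71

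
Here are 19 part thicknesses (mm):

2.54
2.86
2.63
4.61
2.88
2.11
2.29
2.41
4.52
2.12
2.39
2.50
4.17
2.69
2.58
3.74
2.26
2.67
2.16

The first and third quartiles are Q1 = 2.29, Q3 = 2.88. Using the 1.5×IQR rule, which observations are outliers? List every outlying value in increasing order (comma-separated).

4.17, 4.52, 4.61

IQR = Q3 − Q1 = 2.88 − 2.29 = 0.59.
Lower fence = Q1 − 1.5·IQR = 2.29 − 0.885 = 1.405.
Upper fence = Q3 + 1.5·IQR = 2.88 + 0.885 = 3.765.
4.17 > 3.765 → outlier.
4.52 > 3.765 → outlier.
4.61 > 3.765 → outlier.
All remaining values lie within [1.405, 3.765].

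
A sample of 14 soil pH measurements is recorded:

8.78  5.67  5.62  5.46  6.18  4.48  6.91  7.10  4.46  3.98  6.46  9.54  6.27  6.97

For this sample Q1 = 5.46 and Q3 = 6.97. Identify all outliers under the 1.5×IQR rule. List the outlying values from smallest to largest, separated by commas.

IQR = Q3 − Q1 = 6.97 − 5.46 = 1.51.
Lower fence = Q1 − 1.5·IQR = 5.46 − 2.265 = 3.195.
Upper fence = Q3 + 1.5·IQR = 6.97 + 2.265 = 9.235.
9.54 > 9.235 → outlier.
All remaining values lie within [3.195, 9.235].

9.54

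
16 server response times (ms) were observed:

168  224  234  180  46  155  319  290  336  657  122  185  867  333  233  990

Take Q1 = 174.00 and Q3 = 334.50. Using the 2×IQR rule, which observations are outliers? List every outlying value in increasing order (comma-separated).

IQR = Q3 − Q1 = 334.50 − 174.00 = 160.50.
Lower fence = Q1 − 2·IQR = 174.00 − 321.00 = -147.00.
Upper fence = Q3 + 2·IQR = 334.50 + 321.00 = 655.50.
657 > 655.50 → outlier.
867 > 655.50 → outlier.
990 > 655.50 → outlier.
All remaining values lie within [-147.00, 655.50].

657, 867, 990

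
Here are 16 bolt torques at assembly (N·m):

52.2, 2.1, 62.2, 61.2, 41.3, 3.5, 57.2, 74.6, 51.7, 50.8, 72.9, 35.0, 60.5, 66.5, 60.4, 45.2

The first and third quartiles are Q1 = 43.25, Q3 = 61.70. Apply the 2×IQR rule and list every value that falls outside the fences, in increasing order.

IQR = Q3 − Q1 = 61.70 − 43.25 = 18.45.
Lower fence = Q1 − 2·IQR = 43.25 − 36.90 = 6.35.
Upper fence = Q3 + 2·IQR = 61.70 + 36.90 = 98.60.
2.1 < 6.35 → outlier.
3.5 < 6.35 → outlier.
All remaining values lie within [6.35, 98.60].

2.1, 3.5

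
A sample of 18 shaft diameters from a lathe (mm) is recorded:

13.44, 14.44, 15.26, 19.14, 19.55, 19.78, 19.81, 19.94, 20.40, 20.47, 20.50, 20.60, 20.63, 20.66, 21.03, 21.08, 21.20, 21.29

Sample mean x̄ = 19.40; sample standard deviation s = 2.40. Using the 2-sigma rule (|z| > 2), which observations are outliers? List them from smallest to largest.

13.44, 14.44

Cutoffs at x̄ ± 2s: 19.40 ± 2·2.40 = [14.60, 24.20].
13.44: z = -2.48, |z| > 2 → outlier.
14.44: z = -2.07, |z| > 2 → outlier.
Every other value lies within [14.60, 24.20].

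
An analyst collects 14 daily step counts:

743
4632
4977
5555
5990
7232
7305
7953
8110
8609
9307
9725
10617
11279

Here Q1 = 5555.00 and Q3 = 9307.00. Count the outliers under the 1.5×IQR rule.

IQR = 3752.00; fences at 5555.00 − 5628.00 = -73.00 and 9307.00 + 5628.00 = 14935.00.
Every value lies within the cutoffs.

0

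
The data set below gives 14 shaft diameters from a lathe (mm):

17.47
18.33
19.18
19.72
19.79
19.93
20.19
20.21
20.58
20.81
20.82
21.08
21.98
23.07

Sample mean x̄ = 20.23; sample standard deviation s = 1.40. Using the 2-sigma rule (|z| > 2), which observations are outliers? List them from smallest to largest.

Cutoffs at x̄ ± 2s: 20.23 ± 2·1.40 = [17.43, 23.03].
23.07: z = 2.03, |z| > 2 → outlier.
Every other value lies within [17.43, 23.03].

23.07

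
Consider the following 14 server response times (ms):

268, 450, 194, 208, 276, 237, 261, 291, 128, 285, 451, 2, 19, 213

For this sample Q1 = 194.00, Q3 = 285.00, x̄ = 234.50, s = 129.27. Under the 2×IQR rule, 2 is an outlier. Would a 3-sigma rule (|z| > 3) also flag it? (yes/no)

z = (2 − 234.50) / 129.27 = -1.80.
|z| = 1.80 ≤ 3.

no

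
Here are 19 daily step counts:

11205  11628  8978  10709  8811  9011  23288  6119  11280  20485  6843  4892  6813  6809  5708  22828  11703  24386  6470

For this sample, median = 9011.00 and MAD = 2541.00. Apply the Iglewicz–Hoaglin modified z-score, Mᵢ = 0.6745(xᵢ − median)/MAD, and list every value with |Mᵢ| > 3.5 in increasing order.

22828, 23288, 24386

|Mᵢ| > 3.5 ⇔ |xᵢ − 9011.00| > 3.5·2541.00/0.6745 = 13185.32.
So outliers lie outside [-4174.32, 22196.32].
22828: M = 3.67 → outlier.
23288: M = 3.79 → outlier.
24386: M = 4.08 → outlier.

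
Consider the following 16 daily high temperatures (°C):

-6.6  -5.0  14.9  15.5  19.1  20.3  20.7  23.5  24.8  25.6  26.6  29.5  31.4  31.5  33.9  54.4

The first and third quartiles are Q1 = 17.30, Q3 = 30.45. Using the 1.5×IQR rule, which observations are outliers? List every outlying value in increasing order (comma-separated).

IQR = Q3 − Q1 = 30.45 − 17.30 = 13.15.
Lower fence = Q1 − 1.5·IQR = 17.30 − 19.725 = -2.425.
Upper fence = Q3 + 1.5·IQR = 30.45 + 19.725 = 50.175.
-6.6 < -2.425 → outlier.
-5.0 < -2.425 → outlier.
54.4 > 50.175 → outlier.
All remaining values lie within [-2.425, 50.175].

-6.6, -5.0, 54.4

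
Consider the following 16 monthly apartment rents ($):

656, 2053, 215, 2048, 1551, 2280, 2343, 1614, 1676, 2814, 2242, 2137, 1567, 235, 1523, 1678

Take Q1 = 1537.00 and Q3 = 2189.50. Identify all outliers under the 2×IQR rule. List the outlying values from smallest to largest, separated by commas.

215

IQR = Q3 − Q1 = 2189.50 − 1537.00 = 652.50.
Lower fence = Q1 − 2·IQR = 1537.00 − 1305.00 = 232.00.
Upper fence = Q3 + 2·IQR = 2189.50 + 1305.00 = 3494.50.
215 < 232.00 → outlier.
All remaining values lie within [232.00, 3494.50].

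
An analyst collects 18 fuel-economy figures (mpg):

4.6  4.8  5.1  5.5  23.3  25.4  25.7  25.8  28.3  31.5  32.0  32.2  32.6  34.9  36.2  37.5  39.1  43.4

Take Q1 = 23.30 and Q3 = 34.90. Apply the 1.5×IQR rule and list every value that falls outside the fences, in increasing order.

IQR = Q3 − Q1 = 34.90 − 23.30 = 11.60.
Lower fence = Q1 − 1.5·IQR = 23.30 − 17.40 = 5.90.
Upper fence = Q3 + 1.5·IQR = 34.90 + 17.40 = 52.30.
4.6 < 5.90 → outlier.
4.8 < 5.90 → outlier.
5.1 < 5.90 → outlier.
5.5 < 5.90 → outlier.
All remaining values lie within [5.90, 52.30].

4.6, 4.8, 5.1, 5.5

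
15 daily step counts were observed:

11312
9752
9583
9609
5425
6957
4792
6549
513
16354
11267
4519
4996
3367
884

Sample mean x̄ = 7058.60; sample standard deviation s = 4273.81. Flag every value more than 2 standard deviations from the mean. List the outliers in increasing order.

Cutoffs at x̄ ± 2s: 7058.60 ± 2·4273.81 = [-1489.02, 15606.22].
16354: z = 2.17, |z| > 2 → outlier.
Every other value lies within [-1489.02, 15606.22].

16354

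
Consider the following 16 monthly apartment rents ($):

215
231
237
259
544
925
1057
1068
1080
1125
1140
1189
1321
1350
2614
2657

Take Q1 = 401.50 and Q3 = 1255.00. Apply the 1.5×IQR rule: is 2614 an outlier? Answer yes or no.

IQR = Q3 − Q1 = 1255.00 − 401.50 = 853.50.
Lower fence = Q1 − 1.5·IQR = 401.50 − 1280.25 = -878.75.
Upper fence = Q3 + 1.5·IQR = 1255.00 + 1280.25 = 2535.25.
2614 lies above the upper fence.

yes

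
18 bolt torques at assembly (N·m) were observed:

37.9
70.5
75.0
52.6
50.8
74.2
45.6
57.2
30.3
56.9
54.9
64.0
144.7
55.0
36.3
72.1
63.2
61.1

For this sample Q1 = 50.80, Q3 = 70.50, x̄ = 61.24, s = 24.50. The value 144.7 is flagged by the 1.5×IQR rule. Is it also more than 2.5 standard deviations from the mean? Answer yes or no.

z = (144.7 − 61.24) / 24.50 = 3.41.
|z| = 3.41 > 2.5.

yes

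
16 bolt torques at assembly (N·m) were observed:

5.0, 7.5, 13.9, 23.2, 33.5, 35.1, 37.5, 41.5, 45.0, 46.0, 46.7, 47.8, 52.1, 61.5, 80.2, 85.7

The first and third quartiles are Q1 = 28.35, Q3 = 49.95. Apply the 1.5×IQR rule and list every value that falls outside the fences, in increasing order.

85.7

IQR = Q3 − Q1 = 49.95 − 28.35 = 21.60.
Lower fence = Q1 − 1.5·IQR = 28.35 − 32.40 = -4.05.
Upper fence = Q3 + 1.5·IQR = 49.95 + 32.40 = 82.35.
85.7 > 82.35 → outlier.
All remaining values lie within [-4.05, 82.35].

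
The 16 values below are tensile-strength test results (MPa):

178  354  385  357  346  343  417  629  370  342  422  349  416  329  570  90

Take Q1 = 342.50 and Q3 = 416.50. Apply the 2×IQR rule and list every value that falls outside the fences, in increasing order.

90, 178, 570, 629

IQR = Q3 − Q1 = 416.50 − 342.50 = 74.00.
Lower fence = Q1 − 2·IQR = 342.50 − 148.00 = 194.50.
Upper fence = Q3 + 2·IQR = 416.50 + 148.00 = 564.50.
90 < 194.50 → outlier.
178 < 194.50 → outlier.
570 > 564.50 → outlier.
629 > 564.50 → outlier.
All remaining values lie within [194.50, 564.50].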